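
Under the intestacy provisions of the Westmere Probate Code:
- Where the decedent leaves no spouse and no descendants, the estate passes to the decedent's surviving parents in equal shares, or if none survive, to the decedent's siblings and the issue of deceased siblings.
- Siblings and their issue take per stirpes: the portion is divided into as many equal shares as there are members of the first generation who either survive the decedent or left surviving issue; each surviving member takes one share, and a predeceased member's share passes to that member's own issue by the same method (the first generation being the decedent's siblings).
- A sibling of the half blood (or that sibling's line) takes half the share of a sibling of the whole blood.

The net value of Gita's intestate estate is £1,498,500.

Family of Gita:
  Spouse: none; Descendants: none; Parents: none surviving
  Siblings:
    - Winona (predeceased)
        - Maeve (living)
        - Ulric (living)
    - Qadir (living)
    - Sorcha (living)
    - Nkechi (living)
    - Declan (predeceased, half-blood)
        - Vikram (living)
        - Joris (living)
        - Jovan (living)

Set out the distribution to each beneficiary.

Maeve: £166,500; Ulric: £166,500; Qadir: £333,000; Sorcha: £333,000; Nkechi: £333,000; Vikram: £55,500; Joris: £55,500; Jovan: £55,500

The entire £1,498,500 passes to the siblings and their issue.
Counting each half-blood sibling's line as half a unit, there are 9/2 units in £1,498,500, so one unit is £333,000. Whole-blood lines (Winona, Qadir, Sorcha, and Nkechi) take £333,000 each; half-blood lines (Declan) take £166,500 each.
Winona's share (£333,000) is divided into 2 shares of £166,500: Maeve and Ulric each take £166,500.
Declan's share (£166,500) is divided into 3 shares of £55,500: Vikram, Joris, and Jovan each take £55,500.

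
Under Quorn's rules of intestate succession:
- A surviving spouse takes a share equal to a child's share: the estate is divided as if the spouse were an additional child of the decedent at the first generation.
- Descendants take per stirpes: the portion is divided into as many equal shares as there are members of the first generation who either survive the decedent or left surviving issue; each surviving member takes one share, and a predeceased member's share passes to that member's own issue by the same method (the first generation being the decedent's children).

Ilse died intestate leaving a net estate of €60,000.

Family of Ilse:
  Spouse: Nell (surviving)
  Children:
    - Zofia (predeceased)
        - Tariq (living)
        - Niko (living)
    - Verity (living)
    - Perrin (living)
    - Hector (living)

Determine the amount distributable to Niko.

The spouse counts as an additional share at the children's level, so there are 5 primary shares of €12,000. Nell takes one such share (€12,000).
The children's combined portion (€48,000) is divided into 4 shares of €12,000: Verity, Perrin, and Hector each take €12,000; Zofia's €12,000 share passes to Zofia's issue.
Zofia's share (€12,000) is divided into 2 shares of €6,000: Tariq and Niko each take €6,000.

Niko receives €6,000.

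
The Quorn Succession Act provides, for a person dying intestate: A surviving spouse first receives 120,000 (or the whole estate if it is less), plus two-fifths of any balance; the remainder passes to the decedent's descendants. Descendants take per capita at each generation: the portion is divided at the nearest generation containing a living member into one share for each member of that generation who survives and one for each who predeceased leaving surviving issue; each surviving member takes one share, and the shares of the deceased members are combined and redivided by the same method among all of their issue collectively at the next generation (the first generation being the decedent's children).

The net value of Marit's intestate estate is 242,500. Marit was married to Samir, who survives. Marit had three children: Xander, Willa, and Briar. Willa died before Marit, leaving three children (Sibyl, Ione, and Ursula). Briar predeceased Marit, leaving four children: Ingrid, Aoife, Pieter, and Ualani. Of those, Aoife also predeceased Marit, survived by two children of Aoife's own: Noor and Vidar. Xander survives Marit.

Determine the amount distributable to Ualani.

Ualani receives 7,000.

Samir first takes 120,000, leaving a balance of 122,500. Samir then takes two-fifths of the balance (49,000), for a total of 169,000. The remaining 73,500 passes to the descendants.
The descendants' portion (73,500) is divided at the children's generation into 3 shares of 24,500. Xander takes 24,500. The 2 shares of the deceased (Willa and Briar) are combined into a pool of 49,000.
That pool (49,000) is divided at the grandchildren's generation into 7 shares of 7,000. Sibyl, Ione, Ursula, Ingrid, Pieter, and Ualani each take 7,000. The remaining share for the deceased Aoife (7,000) is carried to the next generation.
That pool (7,000) is divided at the great-grandchildren's generation equally among Noor and Vidar: 3,500 each.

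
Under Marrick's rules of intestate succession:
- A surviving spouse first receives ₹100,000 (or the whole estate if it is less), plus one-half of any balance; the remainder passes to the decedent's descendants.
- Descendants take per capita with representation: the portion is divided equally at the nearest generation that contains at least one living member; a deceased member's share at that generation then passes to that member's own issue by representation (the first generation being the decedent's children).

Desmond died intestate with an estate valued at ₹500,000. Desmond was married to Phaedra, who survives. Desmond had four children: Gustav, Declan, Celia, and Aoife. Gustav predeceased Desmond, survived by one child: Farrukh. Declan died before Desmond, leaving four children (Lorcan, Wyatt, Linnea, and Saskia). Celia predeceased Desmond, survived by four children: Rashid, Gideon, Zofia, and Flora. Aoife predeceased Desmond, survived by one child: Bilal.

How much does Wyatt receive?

Phaedra first takes ₹100,000, leaving a balance of ₹400,000. Phaedra then takes one-half of the balance (₹200,000), for a total of ₹300,000. The remaining ₹200,000 passes to the descendants.
No child survives, so the initial division is made at the grandchildren's generation.
The descendants' portion (₹200,000) is divided into 10 shares of ₹20,000: Farrukh, Lorcan, Wyatt, Linnea, Saskia, Rashid, Gideon, Zofia, Flora, and Bilal each take ₹20,000.

Wyatt receives ₹20,000.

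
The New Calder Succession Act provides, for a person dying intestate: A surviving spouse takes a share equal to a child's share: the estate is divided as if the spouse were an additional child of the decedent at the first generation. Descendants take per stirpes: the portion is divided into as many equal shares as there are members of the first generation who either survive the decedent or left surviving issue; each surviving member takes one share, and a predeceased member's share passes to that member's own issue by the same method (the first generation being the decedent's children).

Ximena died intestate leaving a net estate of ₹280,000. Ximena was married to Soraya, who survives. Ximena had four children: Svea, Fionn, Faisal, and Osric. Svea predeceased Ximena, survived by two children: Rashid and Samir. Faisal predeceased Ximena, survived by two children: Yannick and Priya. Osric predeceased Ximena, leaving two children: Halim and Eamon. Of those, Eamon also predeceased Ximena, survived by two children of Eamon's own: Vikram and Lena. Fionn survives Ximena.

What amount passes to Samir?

Samir receives ₹28,000.

The spouse counts as an additional share at the children's level, so there are 5 primary shares of ₹56,000. Soraya takes one such share (₹56,000).
The children's combined portion (₹224,000) is divided into 4 shares of ₹56,000: Fionn takes ₹56,000; Svea's ₹56,000 share passes to Svea's issue; Faisal's ₹56,000 share passes to Faisal's issue; Osric's ₹56,000 share passes to Osric's issue.
Svea's share (₹56,000) is divided into 2 shares of ₹28,000: Rashid and Samir each take ₹28,000.
Faisal's share (₹56,000) is divided into 2 shares of ₹28,000: Yannick and Priya each take ₹28,000.
Osric's share (₹56,000) is divided into 2 shares of ₹28,000: Halim takes ₹28,000; Eamon's ₹28,000 share passes to Eamon's issue.
Eamon's share (₹28,000) is divided into 2 shares of ₹14,000: Vikram and Lena each take ₹14,000.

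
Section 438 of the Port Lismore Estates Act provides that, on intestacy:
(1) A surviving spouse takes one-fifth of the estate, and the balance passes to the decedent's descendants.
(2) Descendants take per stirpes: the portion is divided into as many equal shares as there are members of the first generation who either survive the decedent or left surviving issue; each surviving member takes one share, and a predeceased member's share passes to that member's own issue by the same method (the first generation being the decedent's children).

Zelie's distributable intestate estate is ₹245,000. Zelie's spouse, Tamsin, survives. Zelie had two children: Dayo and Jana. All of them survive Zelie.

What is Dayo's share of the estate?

Dayo receives ₹98,000.

Tamsin takes one-fifth of ₹245,000 = ₹49,000. The remaining ₹196,000 passes to the descendants.
The descendants' portion (₹196,000) is divided into 2 shares of ₹98,000: Dayo and Jana each take ₹98,000.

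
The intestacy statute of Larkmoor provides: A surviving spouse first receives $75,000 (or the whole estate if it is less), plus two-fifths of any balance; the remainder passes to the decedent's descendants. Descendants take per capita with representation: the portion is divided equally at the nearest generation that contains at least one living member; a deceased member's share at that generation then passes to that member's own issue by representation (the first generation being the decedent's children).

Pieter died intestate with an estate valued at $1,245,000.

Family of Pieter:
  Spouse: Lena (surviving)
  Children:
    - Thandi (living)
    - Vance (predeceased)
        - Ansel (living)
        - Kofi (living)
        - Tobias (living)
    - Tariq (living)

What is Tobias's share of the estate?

Lena first takes $75,000, leaving a balance of $1,170,000. Lena then takes two-fifths of the balance ($468,000), for a total of $543,000. The remaining $702,000 passes to the descendants.
The descendants' portion ($702,000) is divided into 3 shares of $234,000: Thandi and Tariq each take $234,000; Vance's $234,000 share passes to Vance's issue.
Vance's share ($234,000) is divided into 3 shares of $78,000: Ansel, Kofi, and Tobias each take $78,000.

Tobias receives $78,000.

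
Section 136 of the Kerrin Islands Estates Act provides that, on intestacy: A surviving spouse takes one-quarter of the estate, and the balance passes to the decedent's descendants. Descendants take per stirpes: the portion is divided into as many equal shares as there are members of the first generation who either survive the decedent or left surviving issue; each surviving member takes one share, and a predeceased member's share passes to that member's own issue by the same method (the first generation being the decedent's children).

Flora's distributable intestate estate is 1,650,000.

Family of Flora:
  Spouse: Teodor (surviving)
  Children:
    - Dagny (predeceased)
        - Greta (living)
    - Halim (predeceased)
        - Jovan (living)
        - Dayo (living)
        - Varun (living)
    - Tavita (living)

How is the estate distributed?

Teodor takes one-quarter of 1,650,000 = 412,500. The remaining 1,237,500 passes to the descendants.
The descendants' portion (1,237,500) is divided into 3 shares of 412,500: Tavita takes 412,500; Dagny's 412,500 share passes to Dagny's issue; Halim's 412,500 share passes to Halim's issue.
Dagny's share (412,500) passes entirely to Greta.
Halim's share (412,500) is divided into 3 shares of 137,500: Jovan, Dayo, and Varun each take 137,500.

Teodor: 412,500; Greta: 412,500; Jovan: 137,500; Dayo: 137,500; Varun: 137,500; Tavita: 412,500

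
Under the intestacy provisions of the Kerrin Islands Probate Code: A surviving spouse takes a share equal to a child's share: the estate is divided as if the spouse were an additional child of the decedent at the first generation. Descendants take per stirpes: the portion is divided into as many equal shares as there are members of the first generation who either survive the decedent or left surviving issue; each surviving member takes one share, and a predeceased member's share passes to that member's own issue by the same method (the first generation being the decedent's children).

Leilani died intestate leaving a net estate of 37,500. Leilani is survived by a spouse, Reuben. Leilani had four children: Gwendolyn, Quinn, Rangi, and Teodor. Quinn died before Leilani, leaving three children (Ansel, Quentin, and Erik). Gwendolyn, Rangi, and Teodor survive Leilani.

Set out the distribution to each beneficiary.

The spouse counts as an additional share at the children's level, so there are 5 primary shares of 7,500. Reuben takes one such share (7,500).
The children's combined portion (30,000) is divided into 4 shares of 7,500: Gwendolyn, Rangi, and Teodor each take 7,500; Quinn's 7,500 share passes to Quinn's issue.
Quinn's share (7,500) is divided into 3 shares of 2,500: Ansel, Quentin, and Erik each take 2,500.

Reuben: 7,500; Gwendolyn: 7,500; Ansel: 2,500; Quentin: 2,500; Erik: 2,500; Rangi: 7,500; Teodor: 7,500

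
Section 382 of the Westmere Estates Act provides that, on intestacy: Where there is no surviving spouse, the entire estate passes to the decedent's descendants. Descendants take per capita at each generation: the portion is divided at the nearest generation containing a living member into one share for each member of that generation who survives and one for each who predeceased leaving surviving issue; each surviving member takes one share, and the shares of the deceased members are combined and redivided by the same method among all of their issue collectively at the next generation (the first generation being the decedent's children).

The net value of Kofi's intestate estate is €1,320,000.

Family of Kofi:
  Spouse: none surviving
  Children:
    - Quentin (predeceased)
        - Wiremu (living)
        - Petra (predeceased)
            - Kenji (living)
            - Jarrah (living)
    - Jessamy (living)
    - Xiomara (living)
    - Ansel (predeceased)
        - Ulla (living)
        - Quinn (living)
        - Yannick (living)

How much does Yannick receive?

Yannick receives €132,000.

The entire €1,320,000 passes to the descendants.
That amount (€1,320,000) is divided at the children's generation into 4 shares of €330,000. Jessamy and Xiomara each take €330,000. The 2 shares of the deceased (Quentin and Ansel) are combined into a pool of €660,000.
That pool (€660,000) is divided at the grandchildren's generation into 5 shares of €132,000. Wiremu, Ulla, Quinn, and Yannick each take €132,000. The remaining share for the deceased Petra (€132,000) is carried to the next generation.
That pool (€132,000) is divided at the great-grandchildren's generation equally among Kenji and Jarrah: €66,000 each.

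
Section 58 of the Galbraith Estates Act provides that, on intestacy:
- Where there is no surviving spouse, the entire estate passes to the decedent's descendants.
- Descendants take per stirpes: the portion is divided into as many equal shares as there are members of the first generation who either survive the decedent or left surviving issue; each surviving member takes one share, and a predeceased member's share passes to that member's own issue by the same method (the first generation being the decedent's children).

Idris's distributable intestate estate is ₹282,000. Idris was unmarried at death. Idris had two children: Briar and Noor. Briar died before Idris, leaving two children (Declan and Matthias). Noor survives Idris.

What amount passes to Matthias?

The entire ₹282,000 passes to the descendants.
That amount (₹282,000) is divided into 2 shares of ₹141,000: Noor takes ₹141,000; Briar's ₹141,000 share passes to Briar's issue.
Briar's share (₹141,000) is divided into 2 shares of ₹70,500: Declan and Matthias each take ₹70,500.

Matthias receives ₹70,500.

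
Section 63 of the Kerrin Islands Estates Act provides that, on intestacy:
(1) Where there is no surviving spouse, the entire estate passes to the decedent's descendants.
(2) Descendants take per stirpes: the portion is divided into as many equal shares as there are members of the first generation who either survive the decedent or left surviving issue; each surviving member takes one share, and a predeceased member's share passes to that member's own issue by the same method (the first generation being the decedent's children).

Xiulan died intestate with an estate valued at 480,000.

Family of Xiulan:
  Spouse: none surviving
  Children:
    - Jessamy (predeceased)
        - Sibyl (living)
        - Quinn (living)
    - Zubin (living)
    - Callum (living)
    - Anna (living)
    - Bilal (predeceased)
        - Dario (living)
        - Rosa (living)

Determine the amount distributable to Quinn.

The entire 480,000 passes to the descendants.
That amount (480,000) is divided into 5 shares of 96,000: Zubin, Callum, and Anna each take 96,000; Jessamy's 96,000 share passes to Jessamy's issue; Bilal's 96,000 share passes to Bilal's issue.
Jessamy's share (96,000) is divided into 2 shares of 48,000: Sibyl and Quinn each take 48,000.
Bilal's share (96,000) is divided into 2 shares of 48,000: Dario and Rosa each take 48,000.

Quinn receives 48,000.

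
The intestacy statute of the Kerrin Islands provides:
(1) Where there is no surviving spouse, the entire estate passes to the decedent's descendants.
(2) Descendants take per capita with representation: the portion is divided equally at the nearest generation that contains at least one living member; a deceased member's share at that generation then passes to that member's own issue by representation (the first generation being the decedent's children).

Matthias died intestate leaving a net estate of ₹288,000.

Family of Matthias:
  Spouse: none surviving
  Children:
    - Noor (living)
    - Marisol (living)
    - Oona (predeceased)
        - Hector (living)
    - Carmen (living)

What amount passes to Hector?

Hector receives ₹72,000.

The entire ₹288,000 passes to the descendants.
That amount (₹288,000) is divided into 4 shares of ₹72,000: Noor, Marisol, and Carmen each take ₹72,000; Oona's ₹72,000 share passes to Oona's issue.
Oona's share (₹72,000) passes entirely to Hector.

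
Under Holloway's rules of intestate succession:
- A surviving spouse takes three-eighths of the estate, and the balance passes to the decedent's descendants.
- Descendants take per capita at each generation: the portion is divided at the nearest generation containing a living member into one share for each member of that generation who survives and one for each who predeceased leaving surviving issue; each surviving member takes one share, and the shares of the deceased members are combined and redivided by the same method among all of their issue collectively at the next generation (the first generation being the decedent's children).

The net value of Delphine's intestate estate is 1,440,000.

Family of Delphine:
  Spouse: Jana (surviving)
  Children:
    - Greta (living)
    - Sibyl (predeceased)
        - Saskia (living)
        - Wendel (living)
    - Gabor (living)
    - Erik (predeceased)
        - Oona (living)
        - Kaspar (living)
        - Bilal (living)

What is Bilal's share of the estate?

Bilal receives 90,000.

Jana takes three-eighths of 1,440,000 = 540,000. The remaining 900,000 passes to the descendants.
The descendants' portion (900,000) is divided at the children's generation into 4 shares of 225,000. Greta and Gabor each take 225,000. The 2 shares of the deceased (Sibyl and Erik) are combined into a pool of 450,000.
That pool (450,000) is divided at the grandchildren's generation equally among Saskia, Wendel, Oona, Kaspar, and Bilal: 90,000 each.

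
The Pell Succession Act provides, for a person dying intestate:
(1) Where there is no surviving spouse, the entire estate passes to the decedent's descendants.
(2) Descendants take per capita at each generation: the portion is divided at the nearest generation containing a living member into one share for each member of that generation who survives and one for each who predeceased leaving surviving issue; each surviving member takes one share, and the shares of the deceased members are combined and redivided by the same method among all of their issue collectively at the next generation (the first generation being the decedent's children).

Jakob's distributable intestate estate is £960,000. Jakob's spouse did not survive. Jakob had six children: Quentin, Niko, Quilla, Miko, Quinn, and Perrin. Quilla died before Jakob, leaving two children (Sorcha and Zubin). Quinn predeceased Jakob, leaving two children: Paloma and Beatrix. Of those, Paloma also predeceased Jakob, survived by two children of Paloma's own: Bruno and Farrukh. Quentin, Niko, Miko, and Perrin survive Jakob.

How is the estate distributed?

Quentin: £160,000; Niko: £160,000; Sorcha: £80,000; Zubin: £80,000; Miko: £160,000; Bruno: £40,000; Farrukh: £40,000; Beatrix: £80,000; Perrin: £160,000

The entire £960,000 passes to the descendants.
That amount (£960,000) is divided at the children's generation into 6 shares of £160,000. Quentin, Niko, Miko, and Perrin each take £160,000. The 2 shares of the deceased (Quilla and Quinn) are combined into a pool of £320,000.
That pool (£320,000) is divided at the grandchildren's generation into 4 shares of £80,000. Sorcha, Zubin, and Beatrix each take £80,000. The remaining share for the deceased Paloma (£80,000) is carried to the next generation.
That pool (£80,000) is divided at the great-grandchildren's generation equally among Bruno and Farrukh: £40,000 each.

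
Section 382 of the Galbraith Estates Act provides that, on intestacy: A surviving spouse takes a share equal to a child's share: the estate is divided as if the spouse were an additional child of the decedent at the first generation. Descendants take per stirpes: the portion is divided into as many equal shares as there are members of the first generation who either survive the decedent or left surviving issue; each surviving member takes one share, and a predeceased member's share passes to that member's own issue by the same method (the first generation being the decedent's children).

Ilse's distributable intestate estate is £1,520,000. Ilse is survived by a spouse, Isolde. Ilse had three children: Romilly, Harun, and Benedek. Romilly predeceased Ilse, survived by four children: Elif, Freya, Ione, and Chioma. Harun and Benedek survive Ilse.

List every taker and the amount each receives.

Isolde: £380,000; Elif: £95,000; Freya: £95,000; Ione: £95,000; Chioma: £95,000; Harun: £380,000; Benedek: £380,000

The spouse counts as an additional share at the children's level, so there are 4 primary shares of £380,000. Isolde takes one such share (£380,000).
The children's combined portion (£1,140,000) is divided into 3 shares of £380,000: Harun and Benedek each take £380,000; Romilly's £380,000 share passes to Romilly's issue.
Romilly's share (£380,000) is divided into 4 shares of £95,000: Elif, Freya, Ione, and Chioma each take £95,000.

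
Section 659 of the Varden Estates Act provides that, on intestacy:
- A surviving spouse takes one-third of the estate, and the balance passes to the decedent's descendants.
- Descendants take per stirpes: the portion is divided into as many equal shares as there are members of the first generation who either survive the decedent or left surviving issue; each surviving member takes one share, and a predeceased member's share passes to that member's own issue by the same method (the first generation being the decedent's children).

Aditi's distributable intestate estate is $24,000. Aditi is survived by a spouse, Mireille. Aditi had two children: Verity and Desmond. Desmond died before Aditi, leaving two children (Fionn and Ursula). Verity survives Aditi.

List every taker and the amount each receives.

Mireille takes one-third of $24,000 = $8,000. The remaining $16,000 passes to the descendants.
The descendants' portion ($16,000) is divided into 2 shares of $8,000: Verity takes $8,000; Desmond's $8,000 share passes to Desmond's issue.
Desmond's share ($8,000) is divided into 2 shares of $4,000: Fionn and Ursula each take $4,000.

Mireille: $8,000; Verity: $8,000; Fionn: $4,000; Ursula: $4,000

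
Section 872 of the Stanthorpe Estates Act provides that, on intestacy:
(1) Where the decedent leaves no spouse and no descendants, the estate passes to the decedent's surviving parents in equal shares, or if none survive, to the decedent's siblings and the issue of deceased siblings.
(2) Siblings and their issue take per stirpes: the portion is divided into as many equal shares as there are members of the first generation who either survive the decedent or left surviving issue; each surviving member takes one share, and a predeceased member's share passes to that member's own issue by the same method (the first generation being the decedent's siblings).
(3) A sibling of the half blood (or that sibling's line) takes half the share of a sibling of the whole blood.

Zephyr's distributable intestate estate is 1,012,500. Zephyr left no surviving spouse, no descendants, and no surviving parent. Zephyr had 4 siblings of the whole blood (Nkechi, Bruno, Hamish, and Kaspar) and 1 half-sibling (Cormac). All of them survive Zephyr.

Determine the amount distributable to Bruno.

Bruno receives 225,000.

The entire 1,012,500 passes to the siblings and their issue.
Counting each half-blood sibling's line as half a unit, there are 9/2 units in 1,012,500, so one unit is 225,000. Whole-blood lines (Nkechi, Bruno, Hamish, and Kaspar) take 225,000 each; half-blood lines (Cormac) take 112,500 each.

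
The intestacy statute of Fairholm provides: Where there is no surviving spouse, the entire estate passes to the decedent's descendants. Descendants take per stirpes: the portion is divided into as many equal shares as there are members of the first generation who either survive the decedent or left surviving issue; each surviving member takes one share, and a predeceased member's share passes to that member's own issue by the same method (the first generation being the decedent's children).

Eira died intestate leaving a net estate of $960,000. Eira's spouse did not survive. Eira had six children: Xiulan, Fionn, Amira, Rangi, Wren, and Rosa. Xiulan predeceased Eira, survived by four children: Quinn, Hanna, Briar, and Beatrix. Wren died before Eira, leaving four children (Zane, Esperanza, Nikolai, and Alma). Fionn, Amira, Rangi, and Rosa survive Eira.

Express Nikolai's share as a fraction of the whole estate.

Nikolai receives 1/24 of the estate.

The entire $960,000 passes to the descendants.
That amount ($960,000) is divided into 6 shares of $160,000: Fionn, Amira, Rangi, and Rosa each take $160,000; Xiulan's $160,000 share passes to Xiulan's issue; Wren's $160,000 share passes to Wren's issue.
Xiulan's share ($160,000) is divided into 4 shares of $40,000: Quinn, Hanna, Briar, and Beatrix each take $40,000.
Wren's share ($160,000) is divided into 4 shares of $40,000: Zane, Esperanza, Nikolai, and Alma each take $40,000.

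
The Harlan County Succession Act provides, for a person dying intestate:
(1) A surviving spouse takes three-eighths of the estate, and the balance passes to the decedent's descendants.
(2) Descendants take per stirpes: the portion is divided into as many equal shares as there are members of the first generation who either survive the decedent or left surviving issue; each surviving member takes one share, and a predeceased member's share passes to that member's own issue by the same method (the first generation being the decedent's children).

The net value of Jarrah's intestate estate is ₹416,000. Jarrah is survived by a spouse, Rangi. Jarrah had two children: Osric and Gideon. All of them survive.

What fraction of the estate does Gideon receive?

Rangi takes three-eighths of ₹416,000 = ₹156,000. The remaining ₹260,000 passes to the descendants.
The descendants' portion (₹260,000) is divided into 2 shares of ₹130,000: Osric and Gideon each take ₹130,000.

Gideon receives 5/16 of the estate.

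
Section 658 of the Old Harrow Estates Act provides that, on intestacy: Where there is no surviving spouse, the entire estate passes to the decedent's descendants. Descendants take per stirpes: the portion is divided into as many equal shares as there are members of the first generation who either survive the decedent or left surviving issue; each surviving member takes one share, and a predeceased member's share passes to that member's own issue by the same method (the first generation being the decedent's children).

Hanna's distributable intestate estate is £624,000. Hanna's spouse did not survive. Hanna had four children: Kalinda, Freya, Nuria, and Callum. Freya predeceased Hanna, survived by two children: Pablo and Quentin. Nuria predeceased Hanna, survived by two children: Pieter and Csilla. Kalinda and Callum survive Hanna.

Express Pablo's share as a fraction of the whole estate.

The entire £624,000 passes to the descendants.
That amount (£624,000) is divided into 4 shares of £156,000: Kalinda and Callum each take £156,000; Freya's £156,000 share passes to Freya's issue; Nuria's £156,000 share passes to Nuria's issue.
Freya's share (£156,000) is divided into 2 shares of £78,000: Pablo and Quentin each take £78,000.
Nuria's share (£156,000) is divided into 2 shares of £78,000: Pieter and Csilla each take £78,000.

Pablo receives 1/8 of the estate.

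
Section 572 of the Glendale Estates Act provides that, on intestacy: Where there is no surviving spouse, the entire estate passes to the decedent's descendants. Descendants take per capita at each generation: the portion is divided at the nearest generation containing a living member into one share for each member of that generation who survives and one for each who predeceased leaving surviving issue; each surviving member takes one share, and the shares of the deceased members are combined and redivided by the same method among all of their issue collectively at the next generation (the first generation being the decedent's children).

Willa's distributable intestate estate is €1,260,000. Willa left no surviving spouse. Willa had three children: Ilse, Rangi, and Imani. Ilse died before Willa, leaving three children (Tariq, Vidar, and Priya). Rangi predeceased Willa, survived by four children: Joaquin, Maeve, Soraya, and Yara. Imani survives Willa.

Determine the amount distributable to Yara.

The entire €1,260,000 passes to the descendants.
That amount (€1,260,000) is divided at the children's generation into 3 shares of €420,000. Imani takes €420,000. The 2 shares of the deceased (Ilse and Rangi) are combined into a pool of €840,000.
That pool (€840,000) is divided at the grandchildren's generation equally among Tariq, Vidar, Priya, Joaquin, Maeve, Soraya, and Yara: €120,000 each.

Yara receives €120,000.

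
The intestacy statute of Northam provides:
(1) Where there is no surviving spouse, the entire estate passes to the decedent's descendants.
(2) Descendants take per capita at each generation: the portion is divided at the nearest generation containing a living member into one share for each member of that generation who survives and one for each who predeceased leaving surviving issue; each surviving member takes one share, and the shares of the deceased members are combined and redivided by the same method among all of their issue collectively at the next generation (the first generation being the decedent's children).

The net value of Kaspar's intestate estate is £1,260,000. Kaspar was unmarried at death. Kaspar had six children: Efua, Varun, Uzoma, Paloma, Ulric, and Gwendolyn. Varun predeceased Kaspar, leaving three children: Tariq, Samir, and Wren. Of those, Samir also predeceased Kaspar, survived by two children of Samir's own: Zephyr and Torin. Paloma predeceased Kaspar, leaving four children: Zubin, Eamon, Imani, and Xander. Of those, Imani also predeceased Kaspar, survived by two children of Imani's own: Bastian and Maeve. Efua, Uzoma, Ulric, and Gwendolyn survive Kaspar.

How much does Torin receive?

The entire £1,260,000 passes to the descendants.
That amount (£1,260,000) is divided at the children's generation into 6 shares of £210,000. Efua, Uzoma, Ulric, and Gwendolyn each take £210,000. The 2 shares of the deceased (Varun and Paloma) are combined into a pool of £420,000.
That pool (£420,000) is divided at the grandchildren's generation into 7 shares of £60,000. Tariq, Wren, Zubin, Eamon, and Xander each take £60,000. The 2 shares of the deceased (Samir and Imani) are combined into a pool of £120,000.
That pool (£120,000) is divided at the great-grandchildren's generation equally among Zephyr, Torin, Bastian, and Maeve: £30,000 each.

Torin receives £30,000.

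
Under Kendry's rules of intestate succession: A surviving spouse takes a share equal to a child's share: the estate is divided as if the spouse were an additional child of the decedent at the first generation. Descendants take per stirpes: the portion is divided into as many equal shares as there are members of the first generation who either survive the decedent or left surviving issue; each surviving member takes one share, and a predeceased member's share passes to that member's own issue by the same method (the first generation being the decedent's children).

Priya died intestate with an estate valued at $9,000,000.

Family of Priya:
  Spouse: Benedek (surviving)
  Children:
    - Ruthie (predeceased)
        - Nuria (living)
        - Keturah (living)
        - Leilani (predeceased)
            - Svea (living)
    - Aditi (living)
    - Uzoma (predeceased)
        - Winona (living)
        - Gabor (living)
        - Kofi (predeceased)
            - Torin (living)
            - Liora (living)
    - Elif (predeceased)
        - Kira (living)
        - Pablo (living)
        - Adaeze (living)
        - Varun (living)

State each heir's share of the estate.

The spouse counts as an additional share at the children's level, so there are 5 primary shares of $1,800,000. Benedek takes one such share ($1,800,000).
The children's combined portion ($7,200,000) is divided into 4 shares of $1,800,000: Aditi takes $1,800,000; Ruthie's $1,800,000 share passes to Ruthie's issue; Uzoma's $1,800,000 share passes to Uzoma's issue; Elif's $1,800,000 share passes to Elif's issue.
Ruthie's share ($1,800,000) is divided into 3 shares of $600,000: Nuria and Keturah each take $600,000; Leilani's $600,000 share passes to Leilani's issue.
Leilani's share ($600,000) passes entirely to Svea.
Uzoma's share ($1,800,000) is divided into 3 shares of $600,000: Winona and Gabor each take $600,000; Kofi's $600,000 share passes to Kofi's issue.
Kofi's share ($600,000) is divided into 2 shares of $300,000: Torin and Liora each take $300,000.
Elif's share ($1,800,000) is divided into 4 shares of $450,000: Kira, Pablo, Adaeze, and Varun each take $450,000.

Benedek: $1,800,000; Nuria: $600,000; Keturah: $600,000; Svea: $600,000; Aditi: $1,800,000; Winona: $600,000; Gabor: $600,000; Torin: $300,000; Liora: $300,000; Kira: $450,000; Pablo: $450,000; Adaeze: $450,000; Varun: $450,000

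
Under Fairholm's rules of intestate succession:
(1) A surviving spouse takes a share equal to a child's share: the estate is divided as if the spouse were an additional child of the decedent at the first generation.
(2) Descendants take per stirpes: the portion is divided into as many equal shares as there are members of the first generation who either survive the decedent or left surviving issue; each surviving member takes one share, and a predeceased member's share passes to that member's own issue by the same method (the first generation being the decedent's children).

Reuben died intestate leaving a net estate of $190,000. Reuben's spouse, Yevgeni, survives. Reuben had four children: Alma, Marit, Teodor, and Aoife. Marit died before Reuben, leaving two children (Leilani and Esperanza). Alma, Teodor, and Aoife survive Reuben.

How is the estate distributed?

The spouse counts as an additional share at the children's level, so there are 5 primary shares of $38,000. Yevgeni takes one such share ($38,000).
The children's combined portion ($152,000) is divided into 4 shares of $38,000: Alma, Teodor, and Aoife each take $38,000; Marit's $38,000 share passes to Marit's issue.
Marit's share ($38,000) is divided into 2 shares of $19,000: Leilani and Esperanza each take $19,000.

Yevgeni: $38,000; Alma: $38,000; Leilani: $19,000; Esperanza: $19,000; Teodor: $38,000; Aoife: $38,000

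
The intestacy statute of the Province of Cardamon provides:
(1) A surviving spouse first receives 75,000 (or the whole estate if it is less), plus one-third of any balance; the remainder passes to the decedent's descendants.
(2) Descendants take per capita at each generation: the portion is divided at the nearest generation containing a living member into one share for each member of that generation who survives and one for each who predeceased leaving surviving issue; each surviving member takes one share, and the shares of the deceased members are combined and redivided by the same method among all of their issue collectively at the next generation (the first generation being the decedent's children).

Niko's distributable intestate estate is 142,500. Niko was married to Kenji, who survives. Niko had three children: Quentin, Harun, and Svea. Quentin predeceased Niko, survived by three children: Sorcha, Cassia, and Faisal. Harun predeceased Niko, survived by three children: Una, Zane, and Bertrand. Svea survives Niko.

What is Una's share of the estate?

Una receives 5,000.

Kenji first takes 75,000, leaving a balance of 67,500. Kenji then takes one-third of the balance (22,500), for a total of 97,500. The remaining 45,000 passes to the descendants.
The descendants' portion (45,000) is divided at the children's generation into 3 shares of 15,000. Svea takes 15,000. The 2 shares of the deceased (Quentin and Harun) are combined into a pool of 30,000.
That pool (30,000) is divided at the grandchildren's generation equally among Sorcha, Cassia, Faisal, Una, Zane, and Bertrand: 5,000 each.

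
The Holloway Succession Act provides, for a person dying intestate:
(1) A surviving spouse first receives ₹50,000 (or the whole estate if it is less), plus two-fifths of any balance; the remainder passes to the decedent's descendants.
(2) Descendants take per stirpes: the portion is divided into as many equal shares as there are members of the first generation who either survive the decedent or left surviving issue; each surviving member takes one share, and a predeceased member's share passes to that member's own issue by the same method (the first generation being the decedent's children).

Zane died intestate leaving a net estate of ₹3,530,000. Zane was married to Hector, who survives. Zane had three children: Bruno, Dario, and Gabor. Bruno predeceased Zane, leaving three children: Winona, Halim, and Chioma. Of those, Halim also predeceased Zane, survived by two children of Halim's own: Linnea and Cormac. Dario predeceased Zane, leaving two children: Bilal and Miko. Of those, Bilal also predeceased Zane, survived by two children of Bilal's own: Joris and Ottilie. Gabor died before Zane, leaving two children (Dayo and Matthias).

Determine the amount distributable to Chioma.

Hector first takes ₹50,000, leaving a balance of ₹3,480,000. Hector then takes two-fifths of the balance (₹1,392,000), for a total of ₹1,442,000. The remaining ₹2,088,000 passes to the descendants.
The descendants' portion (₹2,088,000) is divided into 3 shares of ₹696,000: Bruno's ₹696,000 share passes to Bruno's issue; Dario's ₹696,000 share passes to Dario's issue; Gabor's ₹696,000 share passes to Gabor's issue.
Bruno's share (₹696,000) is divided into 3 shares of ₹232,000: Winona and Chioma each take ₹232,000; Halim's ₹232,000 share passes to Halim's issue.
Halim's share (₹232,000) is divided into 2 shares of ₹116,000: Linnea and Cormac each take ₹116,000.
Dario's share (₹696,000) is divided into 2 shares of ₹348,000: Miko takes ₹348,000; Bilal's ₹348,000 share passes to Bilal's issue.
Bilal's share (₹348,000) is divided into 2 shares of ₹174,000: Joris and Ottilie each take ₹174,000.
Gabor's share (₹696,000) is divided into 2 shares of ₹348,000: Dayo and Matthias each take ₹348,000.

Chioma receives ₹232,000.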